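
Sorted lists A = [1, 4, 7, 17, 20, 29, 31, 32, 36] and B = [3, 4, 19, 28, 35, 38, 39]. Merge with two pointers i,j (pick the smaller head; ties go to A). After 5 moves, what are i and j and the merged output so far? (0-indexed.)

i=3, j=2, merged so far=[1, 3, 4, 4, 7]

[i=0,j=0] A[i]=1<=B[j]=3 take 1 → i++
[i=1,j=0] A[i]=4>B[j]=3 take 3 → j++
[i=1,j=1] A[i]=4<=B[j]=4 take 4 → i++
[i=2,j=1] A[i]=7>B[j]=4 take 4 → j++
[i=2,j=2] A[i]=7<=B[j]=19 take 7 → i++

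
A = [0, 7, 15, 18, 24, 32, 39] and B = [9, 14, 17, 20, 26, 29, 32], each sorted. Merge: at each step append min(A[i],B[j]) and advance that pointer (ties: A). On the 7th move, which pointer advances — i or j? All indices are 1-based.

i=1 j=1: A[i]=0<=B[j]=9 take 0, i++
i=2 j=1: A[i]=7<=B[j]=9 take 7, i++
i=3 j=1: A[i]=15>B[j]=9 take 9, j++
i=3 j=2: A[i]=15>B[j]=14 take 14, j++
i=3 j=3: A[i]=15<=B[j]=17 take 15, i++
i=4 j=3: A[i]=18>B[j]=17 take 17, j++
i=4 j=4: A[i]=18<=B[j]=20 take 18, i++

i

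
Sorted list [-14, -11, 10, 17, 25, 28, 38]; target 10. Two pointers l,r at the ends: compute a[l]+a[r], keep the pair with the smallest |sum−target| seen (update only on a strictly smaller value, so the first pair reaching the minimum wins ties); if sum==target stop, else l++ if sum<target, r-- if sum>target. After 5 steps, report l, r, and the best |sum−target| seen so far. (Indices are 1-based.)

l=3, r=4, best |Δ|=1

[1,7] -14+38=24 d=14 * → r--
[1,6] -14+28=14 d=4 * → r--
[1,5] -14+25=11 d=1 * → r--
[1,4] -14+17=3 d=7 → l++
[2,4] -11+17=6 d=4 → l++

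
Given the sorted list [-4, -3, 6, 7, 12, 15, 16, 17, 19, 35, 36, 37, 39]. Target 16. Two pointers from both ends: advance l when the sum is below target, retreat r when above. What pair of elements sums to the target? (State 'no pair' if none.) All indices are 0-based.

(-3, 19)

l=0 r=12: -4+39=35 >16, r--
l=0 r=11: -4+37=33 >16, r--
l=0 r=10: -4+36=32 >16, r--
l=0 r=9: -4+35=31 >16, r--
l=0 r=8: -4+19=15 <16, l++
l=1 r=8: -3+19=16, found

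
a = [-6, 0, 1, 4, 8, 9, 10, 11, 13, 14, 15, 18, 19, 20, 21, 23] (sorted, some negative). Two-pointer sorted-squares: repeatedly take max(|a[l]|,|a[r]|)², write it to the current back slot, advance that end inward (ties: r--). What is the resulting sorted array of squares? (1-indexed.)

[0, 1, 16, 36, 64, 81, 100, 121, 169, 196, 225, 324, 361, 400, 441, 529]

l=1 r=16: |-6|<=|23| out[16]=529, r--
l=1 r=15: |-6|<=|21| out[15]=441, r--
l=1 r=14: |-6|<=|20| out[14]=400, r--
l=1 r=13: |-6|<=|19| out[13]=361, r--
l=1 r=12: |-6|<=|18| out[12]=324, r--
l=1 r=11: |-6|<=|15| out[11]=225, r--
l=1 r=10: |-6|<=|14| out[10]=196, r--
l=1 r=9: |-6|<=|13| out[9]=169, r--
l=1 r=8: |-6|<=|11| out[8]=121, r--
l=1 r=7: |-6|<=|10| out[7]=100, r--
l=1 r=6: |-6|<=|9| out[6]=81, r--
l=1 r=5: |-6|<=|8| out[5]=64, r--
l=1 r=4: |-6|>|4| out[4]=36, l++
l=2 r=4: |0|<=|4| out[3]=16, r--
l=2 r=3: |0|<=|1| out[2]=1, r--
l=2 r=2: |0|<=|0| out[1]=0, r--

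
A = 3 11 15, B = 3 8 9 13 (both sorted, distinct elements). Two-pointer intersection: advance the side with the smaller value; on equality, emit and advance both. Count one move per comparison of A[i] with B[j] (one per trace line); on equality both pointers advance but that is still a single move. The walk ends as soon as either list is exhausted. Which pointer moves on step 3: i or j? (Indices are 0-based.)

i=0 j=0: 3==3 emit, i++,j++
i=1 j=1: 11>8, j++
i=1 j=2: 11>9, j++

j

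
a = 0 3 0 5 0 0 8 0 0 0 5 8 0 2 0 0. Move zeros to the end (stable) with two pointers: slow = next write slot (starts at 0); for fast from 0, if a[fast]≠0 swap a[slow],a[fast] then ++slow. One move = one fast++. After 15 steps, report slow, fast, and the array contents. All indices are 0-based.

slow=0 fast=0: a[fast]=0, fast++
slow=0 fast=1: a[fast]=3≠0 swap→a[0]=3, slow++,fast++
slow=1 fast=2: a[fast]=0, fast++
slow=1 fast=3: a[fast]=5≠0 swap→a[1]=5, slow++,fast++
slow=2 fast=4: a[fast]=0, fast++
slow=2 fast=5: a[fast]=0, fast++
slow=2 fast=6: a[fast]=8≠0 swap→a[2]=8, slow++,fast++
slow=3 fast=7: a[fast]=0, fast++
slow=3 fast=8: a[fast]=0, fast++
slow=3 fast=9: a[fast]=0, fast++
slow=3 fast=10: a[fast]=5≠0 swap→a[3]=5, slow++,fast++
slow=4 fast=11: a[fast]=8≠0 swap→a[4]=8, slow++,fast++
slow=5 fast=12: a[fast]=0, fast++
slow=5 fast=13: a[fast]=2≠0 swap→a[5]=2, slow++,fast++
slow=6 fast=14: a[fast]=0, fast++

slow=6, fast=15, a=[3, 5, 8, 5, 8, 2, 0, 0, 0, 0, 0, 0, 0, 0, 0, 0]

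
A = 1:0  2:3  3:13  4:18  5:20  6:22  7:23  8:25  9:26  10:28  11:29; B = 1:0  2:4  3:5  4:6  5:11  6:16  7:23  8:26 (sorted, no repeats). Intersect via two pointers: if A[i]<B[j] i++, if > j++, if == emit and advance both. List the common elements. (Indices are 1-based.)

i=1 j=1: 0==0 emit, i++,j++
i=2 j=2: 3<4, i++
i=3 j=2: 13>4, j++
i=3 j=3: 13>5, j++
i=3 j=4: 13>6, j++
i=3 j=5: 13>11, j++
i=3 j=6: 13<16, i++
i=4 j=6: 18>16, j++
i=4 j=7: 18<23, i++
i=5 j=7: 20<23, i++
i=6 j=7: 22<23, i++
i=7 j=7: 23==23 emit, i++,j++
i=8 j=8: 25<26, i++
i=9 j=8: 26==26 emit, i++,j++

intersection = [0, 23, 26]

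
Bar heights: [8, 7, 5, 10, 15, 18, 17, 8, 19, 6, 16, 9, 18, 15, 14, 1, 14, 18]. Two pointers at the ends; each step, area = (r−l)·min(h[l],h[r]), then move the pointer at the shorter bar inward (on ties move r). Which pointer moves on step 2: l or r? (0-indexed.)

l

l=0 r=17: min(8,18)*17=136 best=136 *, l++
l=1 r=17: min(7,18)*16=112 best=136, l++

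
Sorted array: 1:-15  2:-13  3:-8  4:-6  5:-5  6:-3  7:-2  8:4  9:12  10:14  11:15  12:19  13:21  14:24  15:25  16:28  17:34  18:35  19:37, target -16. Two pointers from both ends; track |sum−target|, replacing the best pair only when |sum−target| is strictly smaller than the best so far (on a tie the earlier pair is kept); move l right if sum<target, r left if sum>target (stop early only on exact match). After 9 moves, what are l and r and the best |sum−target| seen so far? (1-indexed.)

l=1, r=10, best |Δ|=16

[1,19] -15+37=22 d=38 * → r--
[1,18] -15+35=20 d=36 * → r--
[1,17] -15+34=19 d=35 * → r--
[1,16] -15+28=13 d=29 * → r--
[1,15] -15+25=10 d=26 * → r--
[1,14] -15+24=9 d=25 * → r--
[1,13] -15+21=6 d=22 * → r--
[1,12] -15+19=4 d=20 * → r--
[1,11] -15+15=0 d=16 * → r--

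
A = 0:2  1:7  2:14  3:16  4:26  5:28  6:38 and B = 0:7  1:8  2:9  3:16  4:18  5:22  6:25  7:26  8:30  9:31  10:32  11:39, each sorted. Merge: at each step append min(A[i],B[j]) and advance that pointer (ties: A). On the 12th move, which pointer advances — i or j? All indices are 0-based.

i

i=0 j=0: A[i]=2<=B[j]=7 take 2, i++
i=1 j=0: A[i]=7<=B[j]=7 take 7, i++
i=2 j=0: A[i]=14>B[j]=7 take 7, j++
i=2 j=1: A[i]=14>B[j]=8 take 8, j++
i=2 j=2: A[i]=14>B[j]=9 take 9, j++
i=2 j=3: A[i]=14<=B[j]=16 take 14, i++
i=3 j=3: A[i]=16<=B[j]=16 take 16, i++
i=4 j=3: A[i]=26>B[j]=16 take 16, j++
i=4 j=4: A[i]=26>B[j]=18 take 18, j++
i=4 j=5: A[i]=26>B[j]=22 take 22, j++
i=4 j=6: A[i]=26>B[j]=25 take 25, j++
i=4 j=7: A[i]=26<=B[j]=26 take 26, i++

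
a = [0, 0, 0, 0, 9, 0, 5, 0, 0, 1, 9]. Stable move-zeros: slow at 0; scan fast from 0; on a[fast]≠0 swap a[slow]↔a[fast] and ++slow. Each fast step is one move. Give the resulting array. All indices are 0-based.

[9, 5, 1, 9, 0, 0, 0, 0, 0, 0, 0]

slow=0 fast=0: a[fast]=0, fast++
slow=0 fast=1: a[fast]=0, fast++
slow=0 fast=2: a[fast]=0, fast++
slow=0 fast=3: a[fast]=0, fast++
slow=0 fast=4: a[fast]=9≠0 swap→a[0]=9, slow++,fast++
slow=1 fast=5: a[fast]=0, fast++
slow=1 fast=6: a[fast]=5≠0 swap→a[1]=5, slow++,fast++
slow=2 fast=7: a[fast]=0, fast++
slow=2 fast=8: a[fast]=0, fast++
slow=2 fast=9: a[fast]=1≠0 swap→a[2]=1, slow++,fast++
slow=3 fast=10: a[fast]=9≠0 swap→a[3]=9, slow++,fast++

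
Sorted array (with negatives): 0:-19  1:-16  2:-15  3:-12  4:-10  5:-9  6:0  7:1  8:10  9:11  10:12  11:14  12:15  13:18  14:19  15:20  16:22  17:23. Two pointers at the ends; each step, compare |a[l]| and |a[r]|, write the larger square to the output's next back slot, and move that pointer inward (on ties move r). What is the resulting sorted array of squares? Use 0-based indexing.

[0, 1, 81, 100, 100, 121, 144, 144, 196, 225, 225, 256, 324, 361, 361, 400, 484, 529]

[0,17] |-19|<=|23| out[17]=529 → r--
[0,16] |-19|<=|22| out[16]=484 → r--
[0,15] |-19|<=|20| out[15]=400 → r--
[0,14] |-19|<=|19| out[14]=361 → r--
[0,13] |-19|>|18| out[13]=361 → l++
[1,13] |-16|<=|18| out[12]=324 → r--
[1,12] |-16|>|15| out[11]=256 → l++
[2,12] |-15|<=|15| out[10]=225 → r--
[2,11] |-15|>|14| out[9]=225 → l++
[3,11] |-12|<=|14| out[8]=196 → r--
[3,10] |-12|<=|12| out[7]=144 → r--
[3,9] |-12|>|11| out[6]=144 → l++
[4,9] |-10|<=|11| out[5]=121 → r--
[4,8] |-10|<=|10| out[4]=100 → r--
[4,7] |-10|>|1| out[3]=100 → l++
[5,7] |-9|>|1| out[2]=81 → l++
[6,7] |0|<=|1| out[1]=1 → r--
[6,6] |0|<=|0| out[0]=0 → r--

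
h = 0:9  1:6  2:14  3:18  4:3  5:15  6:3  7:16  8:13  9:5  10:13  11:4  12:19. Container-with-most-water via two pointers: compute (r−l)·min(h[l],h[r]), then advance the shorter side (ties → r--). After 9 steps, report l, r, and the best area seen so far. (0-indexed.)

l=9, r=12, best area=162

[0,12] min(9,19)*12=108 best=108 * → l++
[1,12] min(6,19)*11=66 best=108 → l++
[2,12] min(14,19)*10=140 best=140 * → l++
[3,12] min(18,19)*9=162 best=162 * → l++
[4,12] min(3,19)*8=24 best=162 → l++
[5,12] min(15,19)*7=105 best=162 → l++
[6,12] min(3,19)*6=18 best=162 → l++
[7,12] min(16,19)*5=80 best=162 → l++
[8,12] min(13,19)*4=52 best=162 → l++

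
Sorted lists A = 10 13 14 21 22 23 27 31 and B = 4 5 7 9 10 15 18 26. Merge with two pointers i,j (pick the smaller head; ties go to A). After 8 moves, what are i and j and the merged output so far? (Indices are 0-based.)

[i=0,j=0] A[i]=10>B[j]=4 take 4 → j++
[i=0,j=1] A[i]=10>B[j]=5 take 5 → j++
[i=0,j=2] A[i]=10>B[j]=7 take 7 → j++
[i=0,j=3] A[i]=10>B[j]=9 take 9 → j++
[i=0,j=4] A[i]=10<=B[j]=10 take 10 → i++
[i=1,j=4] A[i]=13>B[j]=10 take 10 → j++
[i=1,j=5] A[i]=13<=B[j]=15 take 13 → i++
[i=2,j=5] A[i]=14<=B[j]=15 take 14 → i++

i=3, j=5, merged so far=[4, 5, 7, 9, 10, 10, 13, 14]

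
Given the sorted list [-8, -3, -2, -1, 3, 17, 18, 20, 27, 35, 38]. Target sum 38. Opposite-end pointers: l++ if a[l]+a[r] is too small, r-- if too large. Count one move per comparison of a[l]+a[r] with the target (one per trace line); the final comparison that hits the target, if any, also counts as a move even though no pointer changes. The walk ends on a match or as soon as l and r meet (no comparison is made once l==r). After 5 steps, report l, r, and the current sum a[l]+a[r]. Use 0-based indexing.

l=4, r=9, sum=38

[0,10] -8+38=30 <38 → l++
[1,10] -3+38=35 <38 → l++
[2,10] -2+38=36 <38 → l++
[3,10] -1+38=37 <38 → l++
[4,10] 3+38=41 >38 → r--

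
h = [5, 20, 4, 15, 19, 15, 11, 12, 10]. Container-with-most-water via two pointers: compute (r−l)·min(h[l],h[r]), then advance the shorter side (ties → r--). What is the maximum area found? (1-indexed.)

l=1 r=9: min(5,10)*8=40 best=40 *, l++
l=2 r=9: min(20,10)*7=70 best=70 *, r--
l=2 r=8: min(20,12)*6=72 best=72 *, r--
l=2 r=7: min(20,11)*5=55 best=72, r--
l=2 r=6: min(20,15)*4=60 best=72, r--
l=2 r=5: min(20,19)*3=57 best=72, r--
l=2 r=4: min(20,15)*2=30 best=72, r--
l=2 r=3: min(20,4)*1=4 best=72, r--

max area = 72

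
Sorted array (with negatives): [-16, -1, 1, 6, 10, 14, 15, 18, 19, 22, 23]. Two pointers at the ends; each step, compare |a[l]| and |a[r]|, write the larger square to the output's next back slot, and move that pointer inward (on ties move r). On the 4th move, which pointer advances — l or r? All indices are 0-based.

r

[0,10] |-16|<=|23| out[10]=529 → r--
[0,9] |-16|<=|22| out[9]=484 → r--
[0,8] |-16|<=|19| out[8]=361 → r--
[0,7] |-16|<=|18| out[7]=324 → r--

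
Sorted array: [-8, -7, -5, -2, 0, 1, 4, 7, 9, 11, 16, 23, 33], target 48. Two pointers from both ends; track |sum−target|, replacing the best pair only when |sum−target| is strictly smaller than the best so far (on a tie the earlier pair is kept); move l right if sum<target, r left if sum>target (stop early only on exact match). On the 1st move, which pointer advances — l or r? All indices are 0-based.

[0,12] -8+33=25 d=23 * → l++

l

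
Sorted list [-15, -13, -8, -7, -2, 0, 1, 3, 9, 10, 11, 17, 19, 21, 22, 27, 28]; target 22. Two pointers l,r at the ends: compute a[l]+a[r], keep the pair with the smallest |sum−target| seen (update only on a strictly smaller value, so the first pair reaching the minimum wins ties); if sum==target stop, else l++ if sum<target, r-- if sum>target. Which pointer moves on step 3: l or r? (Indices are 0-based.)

[0,16] -15+28=13 d=9 * → l++
[1,16] -13+28=15 d=7 * → l++
[2,16] -8+28=20 d=2 * → l++

l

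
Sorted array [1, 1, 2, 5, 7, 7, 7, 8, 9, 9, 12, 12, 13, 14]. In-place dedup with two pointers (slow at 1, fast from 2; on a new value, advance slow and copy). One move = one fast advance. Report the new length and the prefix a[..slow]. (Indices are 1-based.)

length 9; prefix = [1, 2, 5, 7, 8, 9, 12, 13, 14]

(s=1,f=2) a[fast]=1=a[slow] dup → fast++
(s=1,f=3) a[fast]=2≠a[slow]=1 write a[2]=2 → slow++,fast++
(s=2,f=4) a[fast]=5≠a[slow]=2 write a[3]=5 → slow++,fast++
(s=3,f=5) a[fast]=7≠a[slow]=5 write a[4]=7 → slow++,fast++
(s=4,f=6) a[fast]=7=a[slow] dup → fast++
(s=4,f=7) a[fast]=7=a[slow] dup → fast++
(s=4,f=8) a[fast]=8≠a[slow]=7 write a[5]=8 → slow++,fast++
(s=5,f=9) a[fast]=9≠a[slow]=8 write a[6]=9 → slow++,fast++
(s=6,f=10) a[fast]=9=a[slow] dup → fast++
(s=6,f=11) a[fast]=12≠a[slow]=9 write a[7]=12 → slow++,fast++
(s=7,f=12) a[fast]=12=a[slow] dup → fast++
(s=7,f=13) a[fast]=13≠a[slow]=12 write a[8]=13 → slow++,fast++
(s=8,f=14) a[fast]=14≠a[slow]=13 write a[9]=14 → slow++,fast++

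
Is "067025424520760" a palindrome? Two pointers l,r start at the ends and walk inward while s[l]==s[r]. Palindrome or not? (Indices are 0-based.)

l=0 r=14: '0'=='0', l++,r--
l=1 r=13: '6'=='6', l++,r--
l=2 r=12: '7'=='7', l++,r--
l=3 r=11: '0'=='0', l++,r--
l=4 r=10: '2'=='2', l++,r--
l=5 r=9: '5'=='5', l++,r--
l=6 r=8: '4'=='4', l++,r--

palindrome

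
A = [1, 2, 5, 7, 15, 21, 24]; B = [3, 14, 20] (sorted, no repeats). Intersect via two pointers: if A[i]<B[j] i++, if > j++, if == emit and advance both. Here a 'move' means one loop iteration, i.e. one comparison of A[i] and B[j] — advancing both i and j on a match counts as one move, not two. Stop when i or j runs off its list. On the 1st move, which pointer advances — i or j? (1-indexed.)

i

i=1 j=1: 1<3, i++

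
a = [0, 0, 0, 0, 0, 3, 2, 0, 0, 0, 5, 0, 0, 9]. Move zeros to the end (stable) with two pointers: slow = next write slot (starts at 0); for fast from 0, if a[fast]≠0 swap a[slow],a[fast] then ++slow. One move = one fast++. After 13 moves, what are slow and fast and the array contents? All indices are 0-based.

(s=0,f=0) a[fast]=0 → fast++
(s=0,f=1) a[fast]=0 → fast++
(s=0,f=2) a[fast]=0 → fast++
(s=0,f=3) a[fast]=0 → fast++
(s=0,f=4) a[fast]=0 → fast++
(s=0,f=5) a[fast]=3≠0 swap→a[0]=3 → slow++,fast++
(s=1,f=6) a[fast]=2≠0 swap→a[1]=2 → slow++,fast++
(s=2,f=7) a[fast]=0 → fast++
(s=2,f=8) a[fast]=0 → fast++
(s=2,f=9) a[fast]=0 → fast++
(s=2,f=10) a[fast]=5≠0 swap→a[2]=5 → slow++,fast++
(s=3,f=11) a[fast]=0 → fast++
(s=3,f=12) a[fast]=0 → fast++

slow=3, fast=13, a=[3, 2, 5, 0, 0, 0, 0, 0, 0, 0, 0, 0, 0, 9]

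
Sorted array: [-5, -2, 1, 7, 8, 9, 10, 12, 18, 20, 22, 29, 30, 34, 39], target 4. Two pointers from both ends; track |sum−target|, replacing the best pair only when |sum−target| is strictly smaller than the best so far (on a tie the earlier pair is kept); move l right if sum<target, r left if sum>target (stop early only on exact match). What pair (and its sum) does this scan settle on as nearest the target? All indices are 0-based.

pair (-5, 9) with sum 4 (|Δ|=0)

l=0 r=14: -5+39=34 d=30 *, r--
l=0 r=13: -5+34=29 d=25 *, r--
l=0 r=12: -5+30=25 d=21 *, r--
l=0 r=11: -5+29=24 d=20 *, r--
l=0 r=10: -5+22=17 d=13 *, r--
l=0 r=9: -5+20=15 d=11 *, r--
l=0 r=8: -5+18=13 d=9 *, r--
l=0 r=7: -5+12=7 d=3 *, r--
l=0 r=6: -5+10=5 d=1 *, r--
l=0 r=5: -5+9=4 d=0 *, stop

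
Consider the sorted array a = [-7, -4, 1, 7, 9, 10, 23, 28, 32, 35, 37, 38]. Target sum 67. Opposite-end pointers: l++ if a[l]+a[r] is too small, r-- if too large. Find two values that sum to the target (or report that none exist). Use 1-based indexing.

[1,12] -7+38=31 <67 → l++
[2,12] -4+38=34 <67 → l++
[3,12] 1+38=39 <67 → l++
[4,12] 7+38=45 <67 → l++
[5,12] 9+38=47 <67 → l++
[6,12] 10+38=48 <67 → l++
[7,12] 23+38=61 <67 → l++
[8,12] 28+38=66 <67 → l++
[9,12] 32+38=70 >67 → r--
[9,11] 32+37=69 >67 → r--
[9,10] 32+35=67 → found

(32, 35)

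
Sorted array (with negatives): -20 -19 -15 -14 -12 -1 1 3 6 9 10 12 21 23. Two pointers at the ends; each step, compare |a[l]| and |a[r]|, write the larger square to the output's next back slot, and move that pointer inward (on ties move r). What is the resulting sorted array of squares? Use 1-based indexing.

[1, 1, 9, 36, 81, 100, 144, 144, 196, 225, 361, 400, 441, 529]

[1,14] |-20|<=|23| out[14]=529 → r--
[1,13] |-20|<=|21| out[13]=441 → r--
[1,12] |-20|>|12| out[12]=400 → l++
[2,12] |-19|>|12| out[11]=361 → l++
[3,12] |-15|>|12| out[10]=225 → l++
[4,12] |-14|>|12| out[9]=196 → l++
[5,12] |-12|<=|12| out[8]=144 → r--
[5,11] |-12|>|10| out[7]=144 → l++
[6,11] |-1|<=|10| out[6]=100 → r--
[6,10] |-1|<=|9| out[5]=81 → r--
[6,9] |-1|<=|6| out[4]=36 → r--
[6,8] |-1|<=|3| out[3]=9 → r--
[6,7] |-1|<=|1| out[2]=1 → r--
[6,6] |-1|<=|-1| out[1]=1 → r--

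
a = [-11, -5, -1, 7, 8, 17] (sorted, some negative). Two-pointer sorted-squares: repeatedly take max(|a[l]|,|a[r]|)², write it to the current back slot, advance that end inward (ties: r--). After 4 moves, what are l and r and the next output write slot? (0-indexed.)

[0,5] |-11|<=|17| out[5]=289 → r--
[0,4] |-11|>|8| out[4]=121 → l++
[1,4] |-5|<=|8| out[3]=64 → r--
[1,3] |-5|<=|7| out[2]=49 → r--

l=1, r=2, next write slot=1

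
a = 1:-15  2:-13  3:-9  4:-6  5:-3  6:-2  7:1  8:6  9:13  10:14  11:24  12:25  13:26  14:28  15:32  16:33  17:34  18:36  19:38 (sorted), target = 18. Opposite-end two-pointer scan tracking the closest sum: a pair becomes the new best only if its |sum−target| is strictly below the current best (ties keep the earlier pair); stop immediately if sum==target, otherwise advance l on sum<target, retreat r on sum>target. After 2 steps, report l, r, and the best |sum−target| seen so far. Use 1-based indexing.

l=1, r=17, best |Δ|=3

[1,19] -15+38=23 d=5 * → r--
[1,18] -15+36=21 d=3 * → r--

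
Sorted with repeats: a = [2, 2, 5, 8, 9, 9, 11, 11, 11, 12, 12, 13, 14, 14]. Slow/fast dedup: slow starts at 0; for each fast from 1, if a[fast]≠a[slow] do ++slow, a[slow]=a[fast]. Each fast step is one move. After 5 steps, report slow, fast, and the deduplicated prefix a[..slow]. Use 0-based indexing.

slow=3, fast=6, prefix=[2, 5, 8, 9]

(s=0,f=1) a[fast]=2=a[slow] dup → fast++
(s=0,f=2) a[fast]=5≠a[slow]=2 write a[1]=5 → slow++,fast++
(s=1,f=3) a[fast]=8≠a[slow]=5 write a[2]=8 → slow++,fast++
(s=2,f=4) a[fast]=9≠a[slow]=8 write a[3]=9 → slow++,fast++
(s=3,f=5) a[fast]=9=a[slow] dup → fast++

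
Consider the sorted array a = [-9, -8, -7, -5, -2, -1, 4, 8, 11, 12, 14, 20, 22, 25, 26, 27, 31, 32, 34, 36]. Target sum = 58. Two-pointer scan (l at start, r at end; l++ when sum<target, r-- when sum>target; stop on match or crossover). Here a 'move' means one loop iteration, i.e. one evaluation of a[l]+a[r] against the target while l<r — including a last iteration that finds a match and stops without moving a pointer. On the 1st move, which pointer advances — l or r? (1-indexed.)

l=1 r=20: -9+36=27 <58, l++

l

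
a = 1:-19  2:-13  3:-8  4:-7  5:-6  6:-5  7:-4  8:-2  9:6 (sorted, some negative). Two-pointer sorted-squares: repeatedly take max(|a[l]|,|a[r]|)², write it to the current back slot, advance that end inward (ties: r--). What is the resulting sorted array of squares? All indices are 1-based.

[1,9] |-19|>|6| out[9]=361 → l++
[2,9] |-13|>|6| out[8]=169 → l++
[3,9] |-8|>|6| out[7]=64 → l++
[4,9] |-7|>|6| out[6]=49 → l++
[5,9] |-6|<=|6| out[5]=36 → r--
[5,8] |-6|>|-2| out[4]=36 → l++
[6,8] |-5|>|-2| out[3]=25 → l++
[7,8] |-4|>|-2| out[2]=16 → l++
[8,8] |-2|<=|-2| out[1]=4 → r--

[4, 16, 25, 36, 36, 49, 64, 169, 361]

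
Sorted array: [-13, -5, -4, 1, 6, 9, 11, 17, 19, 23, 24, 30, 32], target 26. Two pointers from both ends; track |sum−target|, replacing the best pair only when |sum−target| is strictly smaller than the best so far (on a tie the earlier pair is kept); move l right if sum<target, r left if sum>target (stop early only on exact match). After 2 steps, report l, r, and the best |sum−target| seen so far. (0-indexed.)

l=0 r=12: -13+32=19 d=7 *, l++
l=1 r=12: -5+32=27 d=1 *, r--

l=1, r=11, best |Δ|=1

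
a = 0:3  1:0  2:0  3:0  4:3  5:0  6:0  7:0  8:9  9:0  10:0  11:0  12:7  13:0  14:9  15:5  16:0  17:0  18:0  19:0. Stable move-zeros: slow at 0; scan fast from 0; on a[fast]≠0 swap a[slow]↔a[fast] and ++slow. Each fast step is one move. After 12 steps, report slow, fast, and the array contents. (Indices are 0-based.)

slow=3, fast=12, a=[3, 3, 9, 0, 0, 0, 0, 0, 0, 0, 0, 0, 7, 0, 9, 5, 0, 0, 0, 0]

slow=0 fast=0: a[fast]=3≠0 swap→a[0]=3, slow++,fast++
slow=1 fast=1: a[fast]=0, fast++
slow=1 fast=2: a[fast]=0, fast++
slow=1 fast=3: a[fast]=0, fast++
slow=1 fast=4: a[fast]=3≠0 swap→a[1]=3, slow++,fast++
slow=2 fast=5: a[fast]=0, fast++
slow=2 fast=6: a[fast]=0, fast++
slow=2 fast=7: a[fast]=0, fast++
slow=2 fast=8: a[fast]=9≠0 swap→a[2]=9, slow++,fast++
slow=3 fast=9: a[fast]=0, fast++
slow=3 fast=10: a[fast]=0, fast++
slow=3 fast=11: a[fast]=0, fast++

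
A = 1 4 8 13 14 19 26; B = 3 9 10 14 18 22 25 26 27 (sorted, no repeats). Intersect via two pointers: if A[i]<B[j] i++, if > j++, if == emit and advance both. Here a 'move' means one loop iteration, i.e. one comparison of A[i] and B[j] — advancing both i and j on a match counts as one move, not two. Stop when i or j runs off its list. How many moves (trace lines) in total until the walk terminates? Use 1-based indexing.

13 moves

[i=1,j=1] 1<3 → i++
[i=2,j=1] 4>3 → j++
[i=2,j=2] 4<9 → i++
[i=3,j=2] 8<9 → i++
[i=4,j=2] 13>9 → j++
[i=4,j=3] 13>10 → j++
[i=4,j=4] 13<14 → i++
[i=5,j=4] 14==14 emit → i++,j++
[i=6,j=5] 19>18 → j++
[i=6,j=6] 19<22 → i++
[i=7,j=6] 26>22 → j++
[i=7,j=7] 26>25 → j++
[i=7,j=8] 26==26 emit → i++,j++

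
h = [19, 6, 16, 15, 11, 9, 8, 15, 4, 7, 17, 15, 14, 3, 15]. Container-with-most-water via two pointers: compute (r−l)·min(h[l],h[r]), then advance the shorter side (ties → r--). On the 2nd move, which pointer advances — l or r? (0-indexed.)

r

[0,14] min(19,15)*14=210 best=210 * → r--
[0,13] min(19,3)*13=39 best=210 → r--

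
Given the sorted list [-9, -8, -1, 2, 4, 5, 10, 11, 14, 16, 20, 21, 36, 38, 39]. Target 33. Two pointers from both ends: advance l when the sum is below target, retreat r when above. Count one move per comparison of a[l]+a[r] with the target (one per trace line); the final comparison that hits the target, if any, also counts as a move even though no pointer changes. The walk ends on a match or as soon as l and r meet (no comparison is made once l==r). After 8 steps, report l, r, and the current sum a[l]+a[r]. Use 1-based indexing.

l=6, r=12, sum=26

l=1 r=15: -9+39=30 <33, l++
l=2 r=15: -8+39=31 <33, l++
l=3 r=15: -1+39=38 >33, r--
l=3 r=14: -1+38=37 >33, r--
l=3 r=13: -1+36=35 >33, r--
l=3 r=12: -1+21=20 <33, l++
l=4 r=12: 2+21=23 <33, l++
l=5 r=12: 4+21=25 <33, l++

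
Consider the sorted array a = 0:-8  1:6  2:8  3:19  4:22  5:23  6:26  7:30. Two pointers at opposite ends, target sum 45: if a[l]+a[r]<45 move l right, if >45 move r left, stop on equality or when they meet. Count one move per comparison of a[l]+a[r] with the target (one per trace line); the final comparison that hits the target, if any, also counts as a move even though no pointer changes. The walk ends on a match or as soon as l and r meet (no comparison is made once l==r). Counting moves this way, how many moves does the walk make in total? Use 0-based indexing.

l=0 r=7: -8+30=22 <45, l++
l=1 r=7: 6+30=36 <45, l++
l=2 r=7: 8+30=38 <45, l++
l=3 r=7: 19+30=49 >45, r--
l=3 r=6: 19+26=45, found

5 moves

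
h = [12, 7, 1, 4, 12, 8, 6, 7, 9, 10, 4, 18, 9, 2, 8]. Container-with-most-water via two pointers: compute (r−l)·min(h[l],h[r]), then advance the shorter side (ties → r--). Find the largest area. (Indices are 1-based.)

max area = 132

l=1 r=15: min(12,8)*14=112 best=112 *, r--
l=1 r=14: min(12,2)*13=26 best=112, r--
l=1 r=13: min(12,9)*12=108 best=112, r--
l=1 r=12: min(12,18)*11=132 best=132 *, l++
l=2 r=12: min(7,18)*10=70 best=132, l++
l=3 r=12: min(1,18)*9=9 best=132, l++
l=4 r=12: min(4,18)*8=32 best=132, l++
l=5 r=12: min(12,18)*7=84 best=132, l++
l=6 r=12: min(8,18)*6=48 best=132, l++
l=7 r=12: min(6,18)*5=30 best=132, l++
l=8 r=12: min(7,18)*4=28 best=132, l++
l=9 r=12: min(9,18)*3=27 best=132, l++
l=10 r=12: min(10,18)*2=20 best=132, l++
l=11 r=12: min(4,18)*1=4 best=132, l++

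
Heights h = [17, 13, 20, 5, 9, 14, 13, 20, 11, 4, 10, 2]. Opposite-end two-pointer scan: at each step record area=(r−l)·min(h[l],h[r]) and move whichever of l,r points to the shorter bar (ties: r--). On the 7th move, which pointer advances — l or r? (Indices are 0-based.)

r

l=0 r=11: min(17,2)*11=22 best=22 *, r--
l=0 r=10: min(17,10)*10=100 best=100 *, r--
l=0 r=9: min(17,4)*9=36 best=100, r--
l=0 r=8: min(17,11)*8=88 best=100, r--
l=0 r=7: min(17,20)*7=119 best=119 *, l++
l=1 r=7: min(13,20)*6=78 best=119, l++
l=2 r=7: min(20,20)*5=100 best=119, r--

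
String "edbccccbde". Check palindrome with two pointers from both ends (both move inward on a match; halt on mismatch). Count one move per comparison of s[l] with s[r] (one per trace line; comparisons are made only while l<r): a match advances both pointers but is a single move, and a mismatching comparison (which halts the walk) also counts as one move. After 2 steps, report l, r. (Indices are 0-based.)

l=2, r=7

[0,9] 'e'=='e' → l++,r--
[1,8] 'd'=='d' → l++,r--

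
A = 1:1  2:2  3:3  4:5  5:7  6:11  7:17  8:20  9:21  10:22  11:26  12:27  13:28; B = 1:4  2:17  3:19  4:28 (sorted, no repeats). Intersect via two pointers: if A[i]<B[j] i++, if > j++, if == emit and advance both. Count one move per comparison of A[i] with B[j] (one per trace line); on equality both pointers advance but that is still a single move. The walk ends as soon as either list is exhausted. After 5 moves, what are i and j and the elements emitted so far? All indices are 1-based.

i=5, j=2, emitted=[]

[i=1,j=1] 1<4 → i++
[i=2,j=1] 2<4 → i++
[i=3,j=1] 3<4 → i++
[i=4,j=1] 5>4 → j++
[i=4,j=2] 5<17 → i++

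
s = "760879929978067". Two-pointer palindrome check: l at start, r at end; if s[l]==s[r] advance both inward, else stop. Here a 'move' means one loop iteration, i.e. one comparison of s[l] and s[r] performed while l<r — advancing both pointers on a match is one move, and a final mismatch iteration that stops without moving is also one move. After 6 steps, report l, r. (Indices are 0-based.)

l=6, r=8

[0,14] '7'=='7' → l++,r--
[1,13] '6'=='6' → l++,r--
[2,12] '0'=='0' → l++,r--
[3,11] '8'=='8' → l++,r--
[4,10] '7'=='7' → l++,r--
[5,9] '9'=='9' → l++,r--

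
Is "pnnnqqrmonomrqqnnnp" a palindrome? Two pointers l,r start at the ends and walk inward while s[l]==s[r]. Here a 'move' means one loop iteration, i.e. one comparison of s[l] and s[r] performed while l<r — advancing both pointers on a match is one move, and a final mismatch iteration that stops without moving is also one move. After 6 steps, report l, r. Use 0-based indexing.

l=6, r=12

l=0 r=18: 'p'=='p', l++,r--
l=1 r=17: 'n'=='n', l++,r--
l=2 r=16: 'n'=='n', l++,r--
l=3 r=15: 'n'=='n', l++,r--
l=4 r=14: 'q'=='q', l++,r--
l=5 r=13: 'q'=='q', l++,r--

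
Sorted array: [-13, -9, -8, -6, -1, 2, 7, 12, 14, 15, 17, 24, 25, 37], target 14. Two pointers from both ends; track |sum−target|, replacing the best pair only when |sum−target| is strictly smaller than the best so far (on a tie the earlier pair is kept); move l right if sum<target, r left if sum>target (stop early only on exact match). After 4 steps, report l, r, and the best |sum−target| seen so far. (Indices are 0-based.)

l=1, r=10, best |Δ|=1

l=0 r=13: -13+37=24 d=10 *, r--
l=0 r=12: -13+25=12 d=2 *, l++
l=1 r=12: -9+25=16 d=2, r--
l=1 r=11: -9+24=15 d=1 *, r--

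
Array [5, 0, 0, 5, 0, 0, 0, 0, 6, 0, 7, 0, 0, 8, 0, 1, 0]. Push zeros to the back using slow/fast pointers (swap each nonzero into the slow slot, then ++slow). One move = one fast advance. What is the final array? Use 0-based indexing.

[5, 5, 6, 7, 8, 1, 0, 0, 0, 0, 0, 0, 0, 0, 0, 0, 0]

(s=0,f=0) a[fast]=5≠0 swap→a[0]=5 → slow++,fast++
(s=1,f=1) a[fast]=0 → fast++
(s=1,f=2) a[fast]=0 → fast++
(s=1,f=3) a[fast]=5≠0 swap→a[1]=5 → slow++,fast++
(s=2,f=4) a[fast]=0 → fast++
(s=2,f=5) a[fast]=0 → fast++
(s=2,f=6) a[fast]=0 → fast++
(s=2,f=7) a[fast]=0 → fast++
(s=2,f=8) a[fast]=6≠0 swap→a[2]=6 → slow++,fast++
(s=3,f=9) a[fast]=0 → fast++
(s=3,f=10) a[fast]=7≠0 swap→a[3]=7 → slow++,fast++
(s=4,f=11) a[fast]=0 → fast++
(s=4,f=12) a[fast]=0 → fast++
(s=4,f=13) a[fast]=8≠0 swap→a[4]=8 → slow++,fast++
(s=5,f=14) a[fast]=0 → fast++
(s=5,f=15) a[fast]=1≠0 swap→a[5]=1 → slow++,fast++
(s=6,f=16) a[fast]=0 → fast++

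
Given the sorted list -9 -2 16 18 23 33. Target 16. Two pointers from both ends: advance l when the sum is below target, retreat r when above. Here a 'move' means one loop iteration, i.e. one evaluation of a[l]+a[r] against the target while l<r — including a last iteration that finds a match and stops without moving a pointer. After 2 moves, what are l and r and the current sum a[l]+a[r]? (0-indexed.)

l=1, r=4, sum=21

l=0 r=5: -9+33=24 >16, r--
l=0 r=4: -9+23=14 <16, l++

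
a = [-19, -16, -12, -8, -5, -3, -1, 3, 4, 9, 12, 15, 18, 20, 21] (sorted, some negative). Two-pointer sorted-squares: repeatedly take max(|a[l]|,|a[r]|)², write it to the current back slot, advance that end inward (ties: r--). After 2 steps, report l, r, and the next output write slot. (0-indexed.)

[0,14] |-19|<=|21| out[14]=441 → r--
[0,13] |-19|<=|20| out[13]=400 → r--

l=0, r=12, next write slot=12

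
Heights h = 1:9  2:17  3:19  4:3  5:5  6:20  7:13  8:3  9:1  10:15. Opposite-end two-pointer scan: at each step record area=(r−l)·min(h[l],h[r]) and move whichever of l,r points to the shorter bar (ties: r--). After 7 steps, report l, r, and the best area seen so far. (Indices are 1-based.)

[1,10] min(9,15)*9=81 best=81 * → l++
[2,10] min(17,15)*8=120 best=120 * → r--
[2,9] min(17,1)*7=7 best=120 → r--
[2,8] min(17,3)*6=18 best=120 → r--
[2,7] min(17,13)*5=65 best=120 → r--
[2,6] min(17,20)*4=68 best=120 → l++
[3,6] min(19,20)*3=57 best=120 → l++

l=4, r=6, best area=120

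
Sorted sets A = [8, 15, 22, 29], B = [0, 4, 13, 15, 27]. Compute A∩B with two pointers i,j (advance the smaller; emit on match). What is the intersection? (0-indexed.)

[i=0,j=0] 8>0 → j++
[i=0,j=1] 8>4 → j++
[i=0,j=2] 8<13 → i++
[i=1,j=2] 15>13 → j++
[i=1,j=3] 15==15 emit → i++,j++
[i=2,j=4] 22<27 → i++
[i=3,j=4] 29>27 → j++

intersection = [15]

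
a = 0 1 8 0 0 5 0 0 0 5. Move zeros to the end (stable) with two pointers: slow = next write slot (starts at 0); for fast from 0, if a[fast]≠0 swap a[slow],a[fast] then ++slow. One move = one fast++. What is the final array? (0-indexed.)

[1, 8, 5, 5, 0, 0, 0, 0, 0, 0]

(s=0,f=0) a[fast]=0 → fast++
(s=0,f=1) a[fast]=1≠0 swap→a[0]=1 → slow++,fast++
(s=1,f=2) a[fast]=8≠0 swap→a[1]=8 → slow++,fast++
(s=2,f=3) a[fast]=0 → fast++
(s=2,f=4) a[fast]=0 → fast++
(s=2,f=5) a[fast]=5≠0 swap→a[2]=5 → slow++,fast++
(s=3,f=6) a[fast]=0 → fast++
(s=3,f=7) a[fast]=0 → fast++
(s=3,f=8) a[fast]=0 → fast++
(s=3,f=9) a[fast]=5≠0 swap→a[3]=5 → slow++,fast++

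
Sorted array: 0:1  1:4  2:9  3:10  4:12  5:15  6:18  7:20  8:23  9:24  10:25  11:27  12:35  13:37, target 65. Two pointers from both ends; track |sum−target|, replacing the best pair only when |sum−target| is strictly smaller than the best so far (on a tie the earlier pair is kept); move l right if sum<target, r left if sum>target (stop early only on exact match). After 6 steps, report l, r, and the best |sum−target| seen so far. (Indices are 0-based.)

l=6, r=13, best |Δ|=13

[0,13] 1+37=38 d=27 * → l++
[1,13] 4+37=41 d=24 * → l++
[2,13] 9+37=46 d=19 * → l++
[3,13] 10+37=47 d=18 * → l++
[4,13] 12+37=49 d=16 * → l++
[5,13] 15+37=52 d=13 * → l++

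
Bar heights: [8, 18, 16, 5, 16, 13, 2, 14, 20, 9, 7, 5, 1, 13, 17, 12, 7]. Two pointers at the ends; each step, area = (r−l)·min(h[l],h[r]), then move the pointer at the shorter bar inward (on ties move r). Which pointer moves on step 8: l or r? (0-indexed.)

l=0 r=16: min(8,7)*16=112 best=112 *, r--
l=0 r=15: min(8,12)*15=120 best=120 *, l++
l=1 r=15: min(18,12)*14=168 best=168 *, r--
l=1 r=14: min(18,17)*13=221 best=221 *, r--
l=1 r=13: min(18,13)*12=156 best=221, r--
l=1 r=12: min(18,1)*11=11 best=221, r--
l=1 r=11: min(18,5)*10=50 best=221, r--
l=1 r=10: min(18,7)*9=63 best=221, r--

r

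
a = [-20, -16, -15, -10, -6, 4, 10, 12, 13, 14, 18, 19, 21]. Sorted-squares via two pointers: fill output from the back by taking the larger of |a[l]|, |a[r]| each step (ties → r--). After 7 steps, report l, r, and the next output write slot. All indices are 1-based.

l=1 r=13: |-20|<=|21| out[13]=441, r--
l=1 r=12: |-20|>|19| out[12]=400, l++
l=2 r=12: |-16|<=|19| out[11]=361, r--
l=2 r=11: |-16|<=|18| out[10]=324, r--
l=2 r=10: |-16|>|14| out[9]=256, l++
l=3 r=10: |-15|>|14| out[8]=225, l++
l=4 r=10: |-10|<=|14| out[7]=196, r--

l=4, r=9, next write slot=6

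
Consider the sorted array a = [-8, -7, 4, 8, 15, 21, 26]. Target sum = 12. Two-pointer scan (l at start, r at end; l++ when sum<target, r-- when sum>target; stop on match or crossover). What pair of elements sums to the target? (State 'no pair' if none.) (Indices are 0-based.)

l=0 r=6: -8+26=18 >12, r--
l=0 r=5: -8+21=13 >12, r--
l=0 r=4: -8+15=7 <12, l++
l=1 r=4: -7+15=8 <12, l++
l=2 r=4: 4+15=19 >12, r--
l=2 r=3: 4+8=12, found

(4, 8)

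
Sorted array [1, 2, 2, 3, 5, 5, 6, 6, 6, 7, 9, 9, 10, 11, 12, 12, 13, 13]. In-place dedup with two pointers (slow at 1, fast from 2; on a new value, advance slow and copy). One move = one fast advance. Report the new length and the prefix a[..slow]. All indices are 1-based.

slow=1 fast=2: a[fast]=2≠a[slow]=1 write a[2]=2, slow++,fast++
slow=2 fast=3: a[fast]=2=a[slow] dup, fast++
slow=2 fast=4: a[fast]=3≠a[slow]=2 write a[3]=3, slow++,fast++
slow=3 fast=5: a[fast]=5≠a[slow]=3 write a[4]=5, slow++,fast++
slow=4 fast=6: a[fast]=5=a[slow] dup, fast++
slow=4 fast=7: a[fast]=6≠a[slow]=5 write a[5]=6, slow++,fast++
slow=5 fast=8: a[fast]=6=a[slow] dup, fast++
slow=5 fast=9: a[fast]=6=a[slow] dup, fast++
slow=5 fast=10: a[fast]=7≠a[slow]=6 write a[6]=7, slow++,fast++
slow=6 fast=11: a[fast]=9≠a[slow]=7 write a[7]=9, slow++,fast++
slow=7 fast=12: a[fast]=9=a[slow] dup, fast++
slow=7 fast=13: a[fast]=10≠a[slow]=9 write a[8]=10, slow++,fast++
slow=8 fast=14: a[fast]=11≠a[slow]=10 write a[9]=11, slow++,fast++
slow=9 fast=15: a[fast]=12≠a[slow]=11 write a[10]=12, slow++,fast++
slow=10 fast=16: a[fast]=12=a[slow] dup, fast++
slow=10 fast=17: a[fast]=13≠a[slow]=12 write a[11]=13, slow++,fast++
slow=11 fast=18: a[fast]=13=a[slow] dup, fast++

length 11; prefix = [1, 2, 3, 5, 6, 7, 9, 10, 11, 12, 13]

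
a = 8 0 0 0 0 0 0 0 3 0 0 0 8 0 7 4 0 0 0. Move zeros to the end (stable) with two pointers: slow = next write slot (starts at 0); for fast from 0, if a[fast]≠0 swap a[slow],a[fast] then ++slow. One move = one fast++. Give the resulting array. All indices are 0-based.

[8, 3, 8, 7, 4, 0, 0, 0, 0, 0, 0, 0, 0, 0, 0, 0, 0, 0, 0]

(s=0,f=0) a[fast]=8≠0 swap→a[0]=8 → slow++,fast++
(s=1,f=1) a[fast]=0 → fast++
(s=1,f=2) a[fast]=0 → fast++
(s=1,f=3) a[fast]=0 → fast++
(s=1,f=4) a[fast]=0 → fast++
(s=1,f=5) a[fast]=0 → fast++
(s=1,f=6) a[fast]=0 → fast++
(s=1,f=7) a[fast]=0 → fast++
(s=1,f=8) a[fast]=3≠0 swap→a[1]=3 → slow++,fast++
(s=2,f=9) a[fast]=0 → fast++
(s=2,f=10) a[fast]=0 → fast++
(s=2,f=11) a[fast]=0 → fast++
(s=2,f=12) a[fast]=8≠0 swap→a[2]=8 → slow++,fast++
(s=3,f=13) a[fast]=0 → fast++
(s=3,f=14) a[fast]=7≠0 swap→a[3]=7 → slow++,fast++
(s=4,f=15) a[fast]=4≠0 swap→a[4]=4 → slow++,fast++
(s=5,f=16) a[fast]=0 → fast++
(s=5,f=17) a[fast]=0 → fast++
(s=5,f=18) a[fast]=0 → fast++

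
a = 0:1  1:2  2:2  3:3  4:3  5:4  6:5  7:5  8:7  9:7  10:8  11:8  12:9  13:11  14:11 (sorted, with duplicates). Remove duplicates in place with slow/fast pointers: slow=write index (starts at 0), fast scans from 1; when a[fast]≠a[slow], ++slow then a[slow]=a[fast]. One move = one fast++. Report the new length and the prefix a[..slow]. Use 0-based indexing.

slow=0 fast=1: a[fast]=2≠a[slow]=1 write a[1]=2, slow++,fast++
slow=1 fast=2: a[fast]=2=a[slow] dup, fast++
slow=1 fast=3: a[fast]=3≠a[slow]=2 write a[2]=3, slow++,fast++
slow=2 fast=4: a[fast]=3=a[slow] dup, fast++
slow=2 fast=5: a[fast]=4≠a[slow]=3 write a[3]=4, slow++,fast++
slow=3 fast=6: a[fast]=5≠a[slow]=4 write a[4]=5, slow++,fast++
slow=4 fast=7: a[fast]=5=a[slow] dup, fast++
slow=4 fast=8: a[fast]=7≠a[slow]=5 write a[5]=7, slow++,fast++
slow=5 fast=9: a[fast]=7=a[slow] dup, fast++
slow=5 fast=10: a[fast]=8≠a[slow]=7 write a[6]=8, slow++,fast++
slow=6 fast=11: a[fast]=8=a[slow] dup, fast++
slow=6 fast=12: a[fast]=9≠a[slow]=8 write a[7]=9, slow++,fast++
slow=7 fast=13: a[fast]=11≠a[slow]=9 write a[8]=11, slow++,fast++
slow=8 fast=14: a[fast]=11=a[slow] dup, fast++

length 9; prefix = [1, 2, 3, 4, 5, 7, 8, 9, 11]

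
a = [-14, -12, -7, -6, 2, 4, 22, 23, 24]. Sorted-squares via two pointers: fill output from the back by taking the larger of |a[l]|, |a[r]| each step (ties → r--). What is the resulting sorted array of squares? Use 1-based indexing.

[4, 16, 36, 49, 144, 196, 484, 529, 576]

[1,9] |-14|<=|24| out[9]=576 → r--
[1,8] |-14|<=|23| out[8]=529 → r--
[1,7] |-14|<=|22| out[7]=484 → r--
[1,6] |-14|>|4| out[6]=196 → l++
[2,6] |-12|>|4| out[5]=144 → l++
[3,6] |-7|>|4| out[4]=49 → l++
[4,6] |-6|>|4| out[3]=36 → l++
[5,6] |2|<=|4| out[2]=16 → r--
[5,5] |2|<=|2| out[1]=4 → r--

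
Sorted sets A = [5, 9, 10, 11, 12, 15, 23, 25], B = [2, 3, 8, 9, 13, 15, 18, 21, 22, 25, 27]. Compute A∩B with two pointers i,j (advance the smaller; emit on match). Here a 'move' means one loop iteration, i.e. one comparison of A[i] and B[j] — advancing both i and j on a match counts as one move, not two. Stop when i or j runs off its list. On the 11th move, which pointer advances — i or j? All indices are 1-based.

j

[i=1,j=1] 5>2 → j++
[i=1,j=2] 5>3 → j++
[i=1,j=3] 5<8 → i++
[i=2,j=3] 9>8 → j++
[i=2,j=4] 9==9 emit → i++,j++
[i=3,j=5] 10<13 → i++
[i=4,j=5] 11<13 → i++
[i=5,j=5] 12<13 → i++
[i=6,j=5] 15>13 → j++
[i=6,j=6] 15==15 emit → i++,j++
[i=7,j=7] 23>18 → j++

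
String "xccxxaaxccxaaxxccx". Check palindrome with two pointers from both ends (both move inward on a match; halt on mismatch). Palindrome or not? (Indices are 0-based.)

palindrome

l=0 r=17: 'x'=='x', l++,r--
l=1 r=16: 'c'=='c', l++,r--
l=2 r=15: 'c'=='c', l++,r--
l=3 r=14: 'x'=='x', l++,r--
l=4 r=13: 'x'=='x', l++,r--
l=5 r=12: 'a'=='a', l++,r--
l=6 r=11: 'a'=='a', l++,r--
l=7 r=10: 'x'=='x', l++,r--
l=8 r=9: 'c'=='c', l++,r--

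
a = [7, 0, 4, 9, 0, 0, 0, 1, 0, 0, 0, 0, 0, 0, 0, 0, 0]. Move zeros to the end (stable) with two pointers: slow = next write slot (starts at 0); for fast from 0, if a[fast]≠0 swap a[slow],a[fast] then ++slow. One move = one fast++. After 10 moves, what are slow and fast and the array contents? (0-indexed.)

slow=4, fast=10, a=[7, 4, 9, 1, 0, 0, 0, 0, 0, 0, 0, 0, 0, 0, 0, 0, 0]

(s=0,f=0) a[fast]=7≠0 swap→a[0]=7 → slow++,fast++
(s=1,f=1) a[fast]=0 → fast++
(s=1,f=2) a[fast]=4≠0 swap→a[1]=4 → slow++,fast++
(s=2,f=3) a[fast]=9≠0 swap→a[2]=9 → slow++,fast++
(s=3,f=4) a[fast]=0 → fast++
(s=3,f=5) a[fast]=0 → fast++
(s=3,f=6) a[fast]=0 → fast++
(s=3,f=7) a[fast]=1≠0 swap→a[3]=1 → slow++,fast++
(s=4,f=8) a[fast]=0 → fast++
(s=4,f=9) a[fast]=0 → fast++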